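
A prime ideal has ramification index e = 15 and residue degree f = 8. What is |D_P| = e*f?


|D_P| = e * f
= 15 * 8
= 120

120


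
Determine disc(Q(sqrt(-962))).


For K = Q(sqrt(d)) with d squarefree: disc(K) = d if d = 1 mod 4, and disc(K) = 4d if d = 2 or 3 mod 4.
Here d = -962, and d mod 4 = 2.
d = 2 mod 4, not 1 (O_K = Z[sqrt(d)]), so disc(K) = 4d = 4 * (-962) = -3848

-3848


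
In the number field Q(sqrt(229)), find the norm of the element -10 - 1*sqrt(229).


N(a + b*sqrt(d)) = a^2 - d*b^2
= (-10)^2 - (229)*(-1)^2
= 100 - 229
= -129

-129


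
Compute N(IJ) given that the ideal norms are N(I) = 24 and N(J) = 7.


N(IJ) = N(I) * N(J)
= 24 * 7
= 168

168


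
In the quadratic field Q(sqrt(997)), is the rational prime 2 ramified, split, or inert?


K = Q(sqrt(997)). Since d mod 4 = 1, disc(K) = 997.
Check p | disc: 997 mod 2 = 1.
p=2 does not divide disc (d is 1 mod 4). 2 splits iff d = 1 mod 8.
d mod 8 = 5, so (d/2) = -1.
(d/p) = -1, so p is inert: (p) stays prime with e=1, f=2, g=1.
Therefore p is inert.

inert


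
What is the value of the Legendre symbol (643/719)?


p = 719 is prime, so compute (643/719) with the reciprocity algorithm (Jacobi-symbol steps: pull out 2s via (2/n), flip via reciprocity, reduce):
  reciprocity: (643/719) -> -(719/643)
  reduce: (76/643)
  pull out 2: (2/643) = -1  (since 643 mod 8 = 3)
  pull out 2: (2/643) = -1  (since 643 mod 8 = 3)
  reciprocity: (19/643) -> -(643/19)
  reduce: (16/19)
  pull out 2: (2/19) = -1  (since 19 mod 8 = 3)
  pull out 2: (2/19) = -1  (since 19 mod 8 = 3)
  pull out 2: (2/19) = -1  (since 19 mod 8 = 3)
  pull out 2: (2/19) = -1  (since 19 mod 8 = 3)
  (1/19) = 1
Product of signs = 1
(643/719) = 1

1


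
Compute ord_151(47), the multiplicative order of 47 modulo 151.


We want ord_151(47), the smallest k >= 1 with 47^k = 1 mod 151.
n = 151 = 151, phi(151) = 150; the order divides phi(n).
Divisors of 150: 1, 2, 3, 5, 6, 10, 15, 25, 30, 50, 75, 150
Repeated squaring mod 151: 47^1 = 47, 47^2 = 95, 47^4 = 116, 47^8 = 17, 47^16 = 138, 47^32 = 18, 47^64 = 22, 47^128 = 31
Test divisors in increasing order:
  k=1: 47^1 = 47 mod 151
  k=2: 47^2 = 95 mod 151
  k=3: 47^3 = 95 * 47 = 86 mod 151
  k=5: 47^5 = 116 * 47 = 16 mod 151
  k=6: 47^6 = 116 * 95 = 148 mod 151
  k=10: 47^10 = 17 * 95 = 105 mod 151
  k=15: 47^15 = 17 * 116 * 95 * 47 = 19 mod 151
  k=25: 47^25 = 138 * 17 * 47 = 32 mod 151
  k=30: 47^30 = 138 * 17 * 116 * 95 = 59 mod 151
  k=50: 47^50 = 18 * 138 * 95 = 118 mod 151
  k=75: 47^75 = 22 * 17 * 95 * 47 = 1 mod 151  <- first divisor giving 1
Order = 75

75


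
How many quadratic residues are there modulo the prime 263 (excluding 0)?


For prime p, the number of non-zero quadratic residues is (p-1)/2.
= (263-1)/2
= 131

131


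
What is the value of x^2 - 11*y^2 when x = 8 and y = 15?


x^2 - d*y^2
= 8^2 - 11*15^2
= 64 - 2475
= -2411

-2411


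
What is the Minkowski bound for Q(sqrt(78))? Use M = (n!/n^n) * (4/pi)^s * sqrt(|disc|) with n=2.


d = 78, d mod 4 = 2, so disc(K) = 4d = 312; |disc(K)| = 312
Real quadratic field, so n = 2, s = r2 = 0, r1 = 2
M = (n!/n^n) * (4/pi)^s * sqrt(|disc(K)|) = (2!/2^2) * (4/pi)^0 * sqrt(312)
= 0.5 * 1.000000 * 17.663522
= 8.8318

8.8318


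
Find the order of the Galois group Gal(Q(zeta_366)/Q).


|Gal(Q(zeta_366)/Q)| = phi(366)
= 120

120


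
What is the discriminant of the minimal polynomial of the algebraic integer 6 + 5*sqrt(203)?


The element 6 + 5*sqrt(203) has minimal polynomial:
x^2 - 12*x - 5039
Discriminant = (-12)^2 - 4*(-5039)
= 144 + 20156
= 20300

20300


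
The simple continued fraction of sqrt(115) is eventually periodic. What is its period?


Run the CF algorithm for sqrt(115).
a_0 = floor(sqrt(115)) = 10; set m_0=0, q_0=1.
Recurrence: m' = q*a - m,  q' = (d - m'^2)/q,  a' = floor((a_0 + m')/q').
  step 1: m=10, q=15, a=1
  step 2: m=5, q=6, a=2
  step 3: m=7, q=11, a=1
  step 4: m=4, q=9, a=1
  step 5: m=5, q=10, a=1
  step 6: m=5, q=9, a=1
  step 7: m=4, q=11, a=1
  step 8: m=7, q=6, a=2
  step 9: m=5, q=15, a=1
  step 10: m=10, q=1, a=20
a_10 = 2*a_0 = 20, so the period closes here.
sqrt(115) = [10; 1, 2, 1, 1, 1, 1, 1, 2, 1, 20]
Period length = 10

10


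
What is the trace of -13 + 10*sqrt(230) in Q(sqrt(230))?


Tr(a + b*sqrt(d)) = (a + b*sqrt(d)) + (a - b*sqrt(d)) = 2a
= 2 * (-13)
= -26

-26


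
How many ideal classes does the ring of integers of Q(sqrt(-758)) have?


K = Q(sqrt(-758)). d mod 4 = 2, so D = disc(K) = 4d = -3032
h(K) equals the number of primitive reduced positive-definite forms (a, b, c) = a*x^2 + b*x*y + c*y^2 with b^2 - 4ac = D,
where reduced means |b| <= a <= c, with b >= 0 whenever |b| = a or a = c, and primitive means gcd(a, b, c) = 1.
Reduced forces 3a^2 <= |D| = 3032, so 1 <= a <= 31; b must have the parity of D, and c = (b^2 - D)/(4a) must be an integer >= a.
Enumerate a = 1..31, b in [-a, a]:
  a=1: (1, 0, 758)  [1]
  a=2: (2, 0, 379)  [1]
  a=3: (3, -2, 253), (3, 2, 253)  [2]
  a=4..5: none
  a=6: (6, -4, 127), (6, 4, 127)  [2]
  a=7..8: none
  a=9: (9, -8, 86), (9, 8, 86)  [2]
  a=10: none
  a=11: (11, -2, 69), (11, 2, 69)  [2]
  a=12: none
  a=13: (13, -6, 59), (13, 6, 59)  [2]
  a=14..17: none
  a=18: (18, -8, 43), (18, 8, 43)  [2]
  a=19..21: none
  a=22: (22, -20, 39), (22, 20, 39)  [2]
  a=23: (23, -2, 33), (23, 2, 33)  [2]
  a=24..25: none
  a=26: (26, -20, 33), (26, 20, 33)  [2]
  a=27: (27, -10, 29), (27, 10, 29)  [2]
  a=28..31: none
Total reduced forms: 1 + 1 + 2 + 2 + 2 + 2 + 2 + 2 + 2 + 2 + 2 + 2 = 22
h = 22

22


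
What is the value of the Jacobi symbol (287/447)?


Compute (287/447) via quadratic reciprocity:
  reciprocity: (287/447) -> -(447/287)
  reduce: (160/287)
  pull out 2: (2/287) = +1  (since 287 mod 8 = 7)
  pull out 2: (2/287) = +1  (since 287 mod 8 = 7)
  pull out 2: (2/287) = +1  (since 287 mod 8 = 7)
  pull out 2: (2/287) = +1  (since 287 mod 8 = 7)
  pull out 2: (2/287) = +1  (since 287 mod 8 = 7)
  reciprocity: (5/287) -> +(287/5)
  reduce: (2/5)
  pull out 2: (2/5) = -1  (since 5 mod 8 = 5)
  (1/5) = 1
Product of signs = 1

1


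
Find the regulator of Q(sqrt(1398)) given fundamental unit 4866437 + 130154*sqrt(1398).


epsilon = 4866437 + 130154*sqrt(1398)
= 9.7329e+06
R = ln(9.7329e+06)
= 16.0910

16.0910


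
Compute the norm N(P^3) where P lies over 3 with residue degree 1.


N(P^a) = p^(a*f)
= 3^(3*1)
= 3^3
= 27

27


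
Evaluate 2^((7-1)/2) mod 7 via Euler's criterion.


p = 7 is prime and the exponent is (p-1)/2 = 3, so by Euler's criterion 2^3 = (2/7) = +1 or -1 mod 7.
Compute by square-and-multiply:
  3 = 2 + 1 (binary 11)
  Repeated squaring mod 7: 2^1 = 2, 2^2 = 4
  2^3 = 2^2 * 2^1 = 4 * 2 mod 7
    4 * 2 = 8 = 1 mod 7
  2^3 = 1 mod 7
Result 1: 2 is a quadratic residue mod 7.
2^3 mod 7 = 1

1


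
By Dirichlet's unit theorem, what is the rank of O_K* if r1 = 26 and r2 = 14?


By Dirichlet's unit theorem:
rank = r1 + r2 - 1
= 26 + 14 - 1
= 39

39


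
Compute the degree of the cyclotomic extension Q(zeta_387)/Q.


The degree equals Euler's totient phi(387).
387 = 3^2 * 43
phi(387) = 252

252


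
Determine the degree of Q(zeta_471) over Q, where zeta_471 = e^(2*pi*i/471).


The degree equals Euler's totient phi(471).
471 = 3 * 157
phi(471) = 312

312


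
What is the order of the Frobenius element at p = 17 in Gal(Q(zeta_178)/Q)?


The Frobenius at p in Gal(Q(zeta_n)/Q) = (Z/nZ)* is the class of p, so its order is ord_178(17), the smallest k >= 1 with 17^k = 1 mod 178.
n = 178 = 2 * 89, phi(178) = 88; the order divides phi(n).
Divisors of 88: 1, 2, 4, 8, 11, 22, 44, 88
Repeated squaring mod 178: 17^1 = 17, 17^2 = 111, 17^4 = 39, 17^8 = 97, 17^16 = 153, 17^32 = 91, 17^64 = 93
Test divisors in increasing order:
  k=1: 17^1 = 17 mod 178
  k=2: 17^2 = 111 mod 178
  k=4: 17^4 = 39 mod 178
  k=8: 17^8 = 97 mod 178
  k=11: 17^11 = 97 * 111 * 17 = 55 mod 178
  k=22: 17^22 = 153 * 39 * 111 = 177 mod 178
  k=44: 17^44 = 91 * 97 * 39 = 1 mod 178  <- first divisor giving 1
Order = 44

44


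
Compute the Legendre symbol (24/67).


p = 67 is prime, so compute (24/67) with the reciprocity algorithm (Jacobi-symbol steps: pull out 2s via (2/n), flip via reciprocity, reduce):
  pull out 2: (2/67) = -1  (since 67 mod 8 = 3)
  pull out 2: (2/67) = -1  (since 67 mod 8 = 3)
  pull out 2: (2/67) = -1  (since 67 mod 8 = 3)
  reciprocity: (3/67) -> -(67/3)
  reduce: (1/3)
  (1/3) = 1
Product of signs = 1
(24/67) = 1

1


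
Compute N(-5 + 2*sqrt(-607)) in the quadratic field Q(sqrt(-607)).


N(a + b*sqrt(d)) = a^2 - d*b^2
= (-5)^2 - (-607)*(2)^2
= 25 + 2428
= 2453

2453


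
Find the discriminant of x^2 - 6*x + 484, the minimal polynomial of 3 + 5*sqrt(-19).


The element 3 + 5*sqrt(-19) has minimal polynomial:
x^2 - 6*x + 484
Discriminant = (-6)^2 - 4*(484)
= 36 - 1936
= -1900

-1900


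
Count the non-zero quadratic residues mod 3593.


For prime p, the number of non-zero quadratic residues is (p-1)/2.
= (3593-1)/2
= 1796

1796


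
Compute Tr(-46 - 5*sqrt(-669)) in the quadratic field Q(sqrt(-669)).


Tr(a + b*sqrt(d)) = (a + b*sqrt(d)) + (a - b*sqrt(d)) = 2a
= 2 * (-46)
= -92

-92


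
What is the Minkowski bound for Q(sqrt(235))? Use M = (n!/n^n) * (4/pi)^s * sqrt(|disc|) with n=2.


d = 235, d mod 4 = 3, so disc(K) = 4d = 940; |disc(K)| = 940
Real quadratic field, so n = 2, s = r2 = 0, r1 = 2
M = (n!/n^n) * (4/pi)^s * sqrt(|disc(K)|) = (2!/2^2) * (4/pi)^0 * sqrt(940)
= 0.5 * 1.000000 * 30.659419
= 15.3297

15.3297


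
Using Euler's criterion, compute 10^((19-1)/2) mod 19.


p = 19 is prime and the exponent is (p-1)/2 = 9, so by Euler's criterion 10^9 = (10/19) = +1 or -1 mod 19.
Compute by square-and-multiply:
  9 = 8 + 1 (binary 1001)
  Repeated squaring mod 19: 10^1 = 10, 10^2 = 5, 10^4 = 6, 10^8 = 17
  10^9 = 10^8 * 10^1 = 17 * 10 mod 19
    17 * 10 = 170 = 18 mod 19
  10^9 = 18 mod 19
Result 18 = p - 1 = -1 mod 19: 10 is a quadratic non-residue mod 19. As a residue in [0, p-1] the value is 18.
10^9 mod 19 = 18

18


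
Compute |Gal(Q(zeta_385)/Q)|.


|Gal(Q(zeta_385)/Q)| = phi(385)
= 240

240


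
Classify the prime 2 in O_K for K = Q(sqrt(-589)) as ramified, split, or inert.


K = Q(sqrt(-589)). Since d mod 4 = 3, disc(K) = -2356.
Check p | disc: -2356 mod 2 = 0.
p divides disc, so p ramifies: (p) = P^2 with e=2, f=1, g=1.
Therefore p is ramified.

ramified


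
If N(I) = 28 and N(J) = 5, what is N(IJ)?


N(IJ) = N(I) * N(J)
= 28 * 5
= 140

140


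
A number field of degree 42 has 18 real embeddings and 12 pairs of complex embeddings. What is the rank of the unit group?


By Dirichlet's unit theorem:
rank = r1 + r2 - 1
= 18 + 12 - 1
= 29

29


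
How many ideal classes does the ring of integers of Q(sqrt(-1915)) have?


K = Q(sqrt(-1915)). d mod 4 = 1, so D = disc(K) = d = -1915
h(K) equals the number of primitive reduced positive-definite forms (a, b, c) = a*x^2 + b*x*y + c*y^2 with b^2 - 4ac = D,
where reduced means |b| <= a <= c, with b >= 0 whenever |b| = a or a = c, and primitive means gcd(a, b, c) = 1.
Reduced forces 3a^2 <= |D| = 1915, so 1 <= a <= 25; b must have the parity of D, and c = (b^2 - D)/(4a) must be an integer >= a.
Enumerate a = 1..25, b in [-a, a]:
  a=1: (1, 1, 479)  [1]
  a=2..4: none
  a=5: (5, 5, 97)  [1]
  a=6..12: none
  a=13: (13, -3, 37), (13, 3, 37)  [2]
  a=14..18: none
  a=19: (19, -17, 29), (19, 17, 29)  [2]
  a=20..25: none
Total reduced forms: 1 + 1 + 2 + 2 = 6
h = 6

6


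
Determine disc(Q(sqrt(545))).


For K = Q(sqrt(d)) with d squarefree: disc(K) = d if d = 1 mod 4, and disc(K) = 4d if d = 2 or 3 mod 4.
Here d = 545, and d mod 4 = 1.
d = 1 mod 4 (O_K = Z[(1+sqrt(d))/2]), so disc(K) = d = 545

545


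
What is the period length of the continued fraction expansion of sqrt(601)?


Run the CF algorithm for sqrt(601).
a_0 = floor(sqrt(601)) = 24; set m_0=0, q_0=1.
Recurrence: m' = q*a - m,  q' = (d - m'^2)/q,  a' = floor((a_0 + m')/q').
  step 1: m=24, q=25, a=1
  step 2: m=1, q=24, a=1
  step 3: m=23, q=3, a=15
  step 4: m=22, q=39, a=1
  step 5: m=17, q=8, a=5
  step 6: m=23, q=9, a=5
  step 7: m=22, q=13, a=3
  step 8: m=17, q=24, a=1
  step 9: m=7, q=23, a=1
  step 10: m=16, q=15, a=2
  step 11: m=14, q=27, a=1
  step 12: m=13, q=16, a=2
  step 13: m=19, q=15, a=2
  step 14: m=11, q=32, a=1
  step 15: m=21, q=5, a=9
  step 16: m=24, q=5, a=9
  step 17: m=21, q=32, a=1
  step 18: m=11, q=15, a=2
  step 19: m=19, q=16, a=2
  step 20: m=13, q=27, a=1
  step 21: m=14, q=15, a=2
  step 22: m=16, q=23, a=1
  step 23: m=7, q=24, a=1
  step 24: m=17, q=13, a=3
  step 25: m=22, q=9, a=5
  step 26: m=23, q=8, a=5
  step 27: m=17, q=39, a=1
  step 28: m=22, q=3, a=15
  step 29: m=23, q=24, a=1
  step 30: m=1, q=25, a=1
  step 31: m=24, q=1, a=48
a_31 = 2*a_0 = 48, so the period closes here.
sqrt(601) = [24; 1, 1, 15, 1, 5, 5, 3, 1, 1, 2, 1, 2, 2, 1, 9, 9, 1, 2, 2, 1, 2, 1, 1, 3, 5, 5, 1, 15, 1, 1, 48]
Period length = 31

31


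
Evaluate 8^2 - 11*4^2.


x^2 - d*y^2
= 8^2 - 11*4^2
= 64 - 176
= -112

-112


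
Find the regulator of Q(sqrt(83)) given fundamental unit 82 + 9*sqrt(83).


epsilon = 82 + 9*sqrt(83)
= 163.9939
R = ln(163.9939)
= 5.0998

5.0998


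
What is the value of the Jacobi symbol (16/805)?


Compute (16/805) via quadratic reciprocity:
  pull out 2: (2/805) = -1  (since 805 mod 8 = 5)
  pull out 2: (2/805) = -1  (since 805 mod 8 = 5)
  pull out 2: (2/805) = -1  (since 805 mod 8 = 5)
  pull out 2: (2/805) = -1  (since 805 mod 8 = 5)
  (1/805) = 1
Product of signs = 1

1


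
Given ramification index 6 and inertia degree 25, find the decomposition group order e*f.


|D_P| = e * f
= 6 * 25
= 150

150


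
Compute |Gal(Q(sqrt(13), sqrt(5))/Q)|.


The 2 square roots of distinct primes are multiplicatively independent over Q,
so [K:Q] = 2^2 and Gal(K/Q) is isomorphic to (Z/2Z)^2.
|Gal| = 2^2 = 4

4


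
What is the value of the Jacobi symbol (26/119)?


Compute (26/119) via quadratic reciprocity:
  pull out 2: (2/119) = +1  (since 119 mod 8 = 7)
  reciprocity: (13/119) -> +(119/13)
  reduce: (2/13)
  pull out 2: (2/13) = -1  (since 13 mod 8 = 5)
  (1/13) = 1
Product of signs = -1

-1


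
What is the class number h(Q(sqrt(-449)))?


K = Q(sqrt(-449)). d mod 4 = 3, so D = disc(K) = 4d = -1796
h(K) equals the number of primitive reduced positive-definite forms (a, b, c) = a*x^2 + b*x*y + c*y^2 with b^2 - 4ac = D,
where reduced means |b| <= a <= c, with b >= 0 whenever |b| = a or a = c, and primitive means gcd(a, b, c) = 1.
Reduced forces 3a^2 <= |D| = 1796, so 1 <= a <= 24; b must have the parity of D, and c = (b^2 - D)/(4a) must be an integer >= a.
Enumerate a = 1..24, b in [-a, a]:
  a=1: (1, 0, 449)  [1]
  a=2: (2, 2, 225)  [1]
  a=3: (3, -2, 150), (3, 2, 150)  [2]
  a=4: none
  a=5: (5, -2, 90), (5, 2, 90)  [2]
  a=6: (6, -2, 75), (6, 2, 75)  [2]
  a=7..8: none
  a=9: (9, -2, 50), (9, 2, 50)  [2]
  a=10: (10, -2, 45), (10, 2, 45)  [2]
  a=11..14: none
  a=15: (15, -8, 31), (15, -2, 30), (15, 2, 30), (15, 8, 31)  [4]
  a=16..17: none
  a=18: (18, -2, 25), (18, 2, 25)  [2]
  a=19: (19, -16, 27), (19, 16, 27)  [2]
  a=20..24: none
Total reduced forms: 1 + 1 + 2 + 2 + 2 + 2 + 2 + 4 + 2 + 2 = 20
h = 20

20


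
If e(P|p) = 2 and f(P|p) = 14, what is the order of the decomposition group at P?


|D_P| = e * f
= 2 * 14
= 28

28


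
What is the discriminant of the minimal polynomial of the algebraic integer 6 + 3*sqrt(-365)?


The element 6 + 3*sqrt(-365) has minimal polynomial:
x^2 - 12*x + 3321
Discriminant = (-12)^2 - 4*(3321)
= 144 - 13284
= -13140

-13140


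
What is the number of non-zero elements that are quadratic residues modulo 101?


For prime p, the number of non-zero quadratic residues is (p-1)/2.
= (101-1)/2
= 50

50


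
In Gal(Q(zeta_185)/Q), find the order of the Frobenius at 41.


The Frobenius at p in Gal(Q(zeta_n)/Q) = (Z/nZ)* is the class of p, so its order is ord_185(41), the smallest k >= 1 with 41^k = 1 mod 185.
n = 185 = 5 * 37, phi(185) = 144; the order divides phi(n).
Divisors of 144: 1, 2, 3, 4, 6, 8, 9, 12, 16, 18, 24, 36, 48, 72, 144
Repeated squaring mod 185: 41^1 = 41, 41^2 = 16, 41^4 = 71, 41^8 = 46, 41^16 = 81, 41^32 = 86, 41^64 = 181, 41^128 = 16
Test divisors in increasing order:
  k=1: 41^1 = 41 mod 185
  k=2: 41^2 = 16 mod 185
  k=3: 41^3 = 16 * 41 = 101 mod 185
  k=4: 41^4 = 71 mod 185
  k=6: 41^6 = 71 * 16 = 26 mod 185
  k=8: 41^8 = 46 mod 185
  k=9: 41^9 = 46 * 41 = 36 mod 185
  k=12: 41^12 = 46 * 71 = 121 mod 185
  k=16: 41^16 = 81 mod 185
  k=18: 41^18 = 81 * 16 = 1 mod 185  <- first divisor giving 1
Order = 18

18


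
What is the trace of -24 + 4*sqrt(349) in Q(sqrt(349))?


Tr(a + b*sqrt(d)) = (a + b*sqrt(d)) + (a - b*sqrt(d)) = 2a
= 2 * (-24)
= -48

-48


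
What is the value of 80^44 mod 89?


p = 89 is prime and the exponent is (p-1)/2 = 44, so by Euler's criterion 80^44 = (80/89) = +1 or -1 mod 89.
Compute by square-and-multiply:
  44 = 32 + 8 + 4 (binary 101100)
  Repeated squaring mod 89: 80^1 = 80, 80^2 = 81, 80^4 = 64, 80^8 = 2, 80^16 = 4, 80^32 = 16
  80^44 = 80^32 * 80^8 * 80^4 = 16 * 2 * 64 mod 89
    16 * 2 = 32 = 32 mod 89
    32 * 64 = 2048 = 1 mod 89
  80^44 = 1 mod 89
Result 1: 80 is a quadratic residue mod 89.
80^44 mod 89 = 1

1


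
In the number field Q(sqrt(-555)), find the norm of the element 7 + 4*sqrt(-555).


N(a + b*sqrt(d)) = a^2 - d*b^2
= (7)^2 - (-555)*(4)^2
= 49 + 8880
= 8929

8929


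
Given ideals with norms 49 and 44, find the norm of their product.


N(IJ) = N(I) * N(J)
= 49 * 44
= 2156

2156


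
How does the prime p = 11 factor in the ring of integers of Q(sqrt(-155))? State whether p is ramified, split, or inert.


K = Q(sqrt(-155)). Since d mod 4 = 1, disc(K) = -155.
Check p | disc: -155 mod 11 = 10.
p does not divide disc. Compute Legendre symbol (d/p):
10^((11-1)/2) mod 11 = -1
(d/p) = -1, so p is inert: (p) stays prime with e=1, f=2, g=1.
Therefore p is inert.

inert


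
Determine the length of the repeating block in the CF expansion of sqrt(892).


Run the CF algorithm for sqrt(892).
a_0 = floor(sqrt(892)) = 29; set m_0=0, q_0=1.
Recurrence: m' = q*a - m,  q' = (d - m'^2)/q,  a' = floor((a_0 + m')/q').
  step 1: m=29, q=51, a=1
  step 2: m=22, q=8, a=6
  step 3: m=26, q=27, a=2
  step 4: m=28, q=4, a=14
  step 5: m=28, q=27, a=2
  step 6: m=26, q=8, a=6
  step 7: m=22, q=51, a=1
  step 8: m=29, q=1, a=58
a_8 = 2*a_0 = 58, so the period closes here.
sqrt(892) = [29; 1, 6, 2, 14, 2, 6, 1, 58]
Period length = 8

8


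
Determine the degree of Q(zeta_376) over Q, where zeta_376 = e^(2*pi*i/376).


The degree equals Euler's totient phi(376).
376 = 2^3 * 47
phi(376) = 184

184


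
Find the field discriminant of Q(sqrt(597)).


For K = Q(sqrt(d)) with d squarefree: disc(K) = d if d = 1 mod 4, and disc(K) = 4d if d = 2 or 3 mod 4.
Here d = 597, and d mod 4 = 1.
d = 1 mod 4 (O_K = Z[(1+sqrt(d))/2]), so disc(K) = d = 597

597


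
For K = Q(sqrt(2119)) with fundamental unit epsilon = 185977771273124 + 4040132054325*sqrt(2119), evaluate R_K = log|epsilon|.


epsilon = 185977771273124 + 4040132054325*sqrt(2119)
= 3.7196e+14
R = ln(3.7196e+14)
= 33.5498

33.5498


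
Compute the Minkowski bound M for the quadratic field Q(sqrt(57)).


d = 57, d mod 4 = 1, so disc(K) = d = 57; |disc(K)| = 57
Real quadratic field, so n = 2, s = r2 = 0, r1 = 2
M = (n!/n^n) * (4/pi)^s * sqrt(|disc(K)|) = (2!/2^2) * (4/pi)^0 * sqrt(57)
= 0.5 * 1.000000 * 7.549834
= 3.7749

3.7749


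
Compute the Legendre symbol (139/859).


p = 859 is prime, so compute (139/859) with the reciprocity algorithm (Jacobi-symbol steps: pull out 2s via (2/n), flip via reciprocity, reduce):
  reciprocity: (139/859) -> -(859/139)
  reduce: (25/139)
  reciprocity: (25/139) -> +(139/25)
  reduce: (14/25)
  pull out 2: (2/25) = +1  (since 25 mod 8 = 1)
  reciprocity: (7/25) -> +(25/7)
  reduce: (4/7)
  pull out 2: (2/7) = +1  (since 7 mod 8 = 7)
  pull out 2: (2/7) = +1  (since 7 mod 8 = 7)
  (1/7) = 1
Product of signs = -1
(139/859) = -1

-1


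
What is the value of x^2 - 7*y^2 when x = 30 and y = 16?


x^2 - d*y^2
= 30^2 - 7*16^2
= 900 - 1792
= -892

-892


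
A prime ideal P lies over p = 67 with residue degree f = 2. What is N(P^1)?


N(P^a) = p^(a*f)
= 67^(1*2)
= 67^2
= 4489

4489


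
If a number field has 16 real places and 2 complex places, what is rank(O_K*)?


By Dirichlet's unit theorem:
rank = r1 + r2 - 1
= 16 + 2 - 1
= 17

17


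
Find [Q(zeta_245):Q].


The degree equals Euler's totient phi(245).
245 = 5 * 7^2
phi(245) = 168

168


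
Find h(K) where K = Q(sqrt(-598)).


K = Q(sqrt(-598)). d mod 4 = 2, so D = disc(K) = 4d = -2392
h(K) equals the number of primitive reduced positive-definite forms (a, b, c) = a*x^2 + b*x*y + c*y^2 with b^2 - 4ac = D,
where reduced means |b| <= a <= c, with b >= 0 whenever |b| = a or a = c, and primitive means gcd(a, b, c) = 1.
Reduced forces 3a^2 <= |D| = 2392, so 1 <= a <= 28; b must have the parity of D, and c = (b^2 - D)/(4a) must be an integer >= a.
Enumerate a = 1..28, b in [-a, a]:
  a=1: (1, 0, 598)  [1]
  a=2: (2, 0, 299)  [1]
  a=3..6: none
  a=7: (7, -4, 86), (7, 4, 86)  [2]
  a=8..12: none
  a=13: (13, 0, 46)  [1]
  a=14: (14, -4, 43), (14, 4, 43)  [2]
  a=15..22: none
  a=23: (23, 0, 26)  [1]
  a=24..28: none
Total reduced forms: 1 + 1 + 2 + 1 + 2 + 1 = 8
h = 8

8


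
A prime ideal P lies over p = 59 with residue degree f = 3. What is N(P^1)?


N(P^a) = p^(a*f)
= 59^(1*3)
= 59^3
= 205379

205379


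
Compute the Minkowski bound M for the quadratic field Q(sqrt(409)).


d = 409, d mod 4 = 1, so disc(K) = d = 409; |disc(K)| = 409
Real quadratic field, so n = 2, s = r2 = 0, r1 = 2
M = (n!/n^n) * (4/pi)^s * sqrt(|disc(K)|) = (2!/2^2) * (4/pi)^0 * sqrt(409)
= 0.5 * 1.000000 * 20.223748
= 10.1119

10.1119


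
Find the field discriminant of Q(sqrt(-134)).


For K = Q(sqrt(d)) with d squarefree: disc(K) = d if d = 1 mod 4, and disc(K) = 4d if d = 2 or 3 mod 4.
Here d = -134, and d mod 4 = 2.
d = 2 mod 4, not 1 (O_K = Z[sqrt(d)]), so disc(K) = 4d = 4 * (-134) = -536

-536


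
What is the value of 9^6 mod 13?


p = 13 is prime and the exponent is (p-1)/2 = 6, so by Euler's criterion 9^6 = (9/13) = +1 or -1 mod 13.
Compute by square-and-multiply:
  6 = 4 + 2 (binary 110)
  Repeated squaring mod 13: 9^1 = 9, 9^2 = 3, 9^4 = 9
  9^6 = 9^4 * 9^2 = 9 * 3 mod 13
    9 * 3 = 27 = 1 mod 13
  9^6 = 1 mod 13
Result 1: 9 is a quadratic residue mod 13.
9^6 mod 13 = 1

1


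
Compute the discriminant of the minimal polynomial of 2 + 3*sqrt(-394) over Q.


The element 2 + 3*sqrt(-394) has minimal polynomial:
x^2 - 4*x + 3550
Discriminant = (-4)^2 - 4*(3550)
= 16 - 14200
= -14184

-14184


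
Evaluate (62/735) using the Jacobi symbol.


Compute (62/735) via quadratic reciprocity:
  pull out 2: (2/735) = +1  (since 735 mod 8 = 7)
  reciprocity: (31/735) -> -(735/31)
  reduce: (22/31)
  pull out 2: (2/31) = +1  (since 31 mod 8 = 7)
  reciprocity: (11/31) -> -(31/11)
  reduce: (9/11)
  reciprocity: (9/11) -> +(11/9)
  reduce: (2/9)
  pull out 2: (2/9) = +1  (since 9 mod 8 = 1)
  (1/9) = 1
Product of signs = 1

1


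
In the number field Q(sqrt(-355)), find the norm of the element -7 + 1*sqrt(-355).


N(a + b*sqrt(d)) = a^2 - d*b^2
= (-7)^2 - (-355)*(1)^2
= 49 + 355
= 404

404


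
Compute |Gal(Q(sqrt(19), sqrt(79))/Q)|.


The 2 square roots of distinct primes are multiplicatively independent over Q,
so [K:Q] = 2^2 and Gal(K/Q) is isomorphic to (Z/2Z)^2.
|Gal| = 2^2 = 4

4


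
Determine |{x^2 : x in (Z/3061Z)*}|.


For prime p, the number of non-zero quadratic residues is (p-1)/2.
= (3061-1)/2
= 1530

1530


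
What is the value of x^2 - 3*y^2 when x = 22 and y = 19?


x^2 - d*y^2
= 22^2 - 3*19^2
= 484 - 1083
= -599

-599


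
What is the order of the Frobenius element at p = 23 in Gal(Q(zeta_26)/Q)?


The Frobenius at p in Gal(Q(zeta_n)/Q) = (Z/nZ)* is the class of p, so its order is ord_26(23), the smallest k >= 1 with 23^k = 1 mod 26.
n = 26 = 2 * 13, phi(26) = 12; the order divides phi(n).
Divisors of 12: 1, 2, 3, 4, 6, 12
Repeated squaring mod 26: 23^1 = 23, 23^2 = 9, 23^4 = 3, 23^8 = 9
Test divisors in increasing order:
  k=1: 23^1 = 23 mod 26
  k=2: 23^2 = 9 mod 26
  k=3: 23^3 = 9 * 23 = 25 mod 26
  k=4: 23^4 = 3 mod 26
  k=6: 23^6 = 3 * 9 = 1 mod 26  <- first divisor giving 1
Order = 6

6


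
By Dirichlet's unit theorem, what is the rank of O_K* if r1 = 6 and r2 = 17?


By Dirichlet's unit theorem:
rank = r1 + r2 - 1
= 6 + 17 - 1
= 22

22


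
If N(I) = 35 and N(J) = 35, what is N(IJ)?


N(IJ) = N(I) * N(J)
= 35 * 35
= 1225

1225


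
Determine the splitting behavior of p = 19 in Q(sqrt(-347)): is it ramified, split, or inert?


K = Q(sqrt(-347)). Since d mod 4 = 1, disc(K) = -347.
Check p | disc: -347 mod 19 = 14.
p does not divide disc. Compute Legendre symbol (d/p):
14^((19-1)/2) mod 19 = -1
(d/p) = -1, so p is inert: (p) stays prime with e=1, f=2, g=1.
Therefore p is inert.

inert


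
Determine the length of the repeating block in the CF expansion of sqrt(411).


Run the CF algorithm for sqrt(411).
a_0 = floor(sqrt(411)) = 20; set m_0=0, q_0=1.
Recurrence: m' = q*a - m,  q' = (d - m'^2)/q,  a' = floor((a_0 + m')/q').
  step 1: m=20, q=11, a=3
  step 2: m=13, q=22, a=1
  step 3: m=9, q=15, a=1
  step 4: m=6, q=25, a=1
  step 5: m=19, q=2, a=19
  step 6: m=19, q=25, a=1
  step 7: m=6, q=15, a=1
  step 8: m=9, q=22, a=1
  step 9: m=13, q=11, a=3
  step 10: m=20, q=1, a=40
a_10 = 2*a_0 = 40, so the period closes here.
sqrt(411) = [20; 3, 1, 1, 1, 19, 1, 1, 1, 3, 40]
Period length = 10

10


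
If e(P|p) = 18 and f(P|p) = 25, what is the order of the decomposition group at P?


|D_P| = e * f
= 18 * 25
= 450

450


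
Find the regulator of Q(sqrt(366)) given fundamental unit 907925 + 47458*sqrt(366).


epsilon = 907925 + 47458*sqrt(366)
= 1.8158e+06
R = ln(1.8158e+06)
= 14.4121

14.4121


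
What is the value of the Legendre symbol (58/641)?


p = 641 is prime, so compute (58/641) with the reciprocity algorithm (Jacobi-symbol steps: pull out 2s via (2/n), flip via reciprocity, reduce):
  pull out 2: (2/641) = +1  (since 641 mod 8 = 1)
  reciprocity: (29/641) -> +(641/29)
  reduce: (3/29)
  reciprocity: (3/29) -> +(29/3)
  reduce: (2/3)
  pull out 2: (2/3) = -1  (since 3 mod 8 = 3)
  (1/3) = 1
Product of signs = -1
(58/641) = -1

-1


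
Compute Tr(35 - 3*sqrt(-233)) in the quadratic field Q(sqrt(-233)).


Tr(a + b*sqrt(d)) = (a + b*sqrt(d)) + (a - b*sqrt(d)) = 2a
= 2 * (35)
= 70

70


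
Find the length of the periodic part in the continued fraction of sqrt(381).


Run the CF algorithm for sqrt(381).
a_0 = floor(sqrt(381)) = 19; set m_0=0, q_0=1.
Recurrence: m' = q*a - m,  q' = (d - m'^2)/q,  a' = floor((a_0 + m')/q').
  step 1: m=19, q=20, a=1
  step 2: m=1, q=19, a=1
  step 3: m=18, q=3, a=12
  step 4: m=18, q=19, a=1
  step 5: m=1, q=20, a=1
  step 6: m=19, q=1, a=38
a_6 = 2*a_0 = 38, so the period closes here.
sqrt(381) = [19; 1, 1, 12, 1, 1, 38]
Period length = 6

6


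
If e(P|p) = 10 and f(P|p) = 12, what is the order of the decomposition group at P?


|D_P| = e * f
= 10 * 12
= 120

120


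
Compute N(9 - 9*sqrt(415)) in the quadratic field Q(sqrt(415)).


N(a + b*sqrt(d)) = a^2 - d*b^2
= (9)^2 - (415)*(-9)^2
= 81 - 33615
= -33534

-33534


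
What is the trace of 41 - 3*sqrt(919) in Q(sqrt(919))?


Tr(a + b*sqrt(d)) = (a + b*sqrt(d)) + (a - b*sqrt(d)) = 2a
= 2 * (41)
= 82

82


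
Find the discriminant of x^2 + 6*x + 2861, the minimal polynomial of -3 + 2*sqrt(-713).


The element -3 + 2*sqrt(-713) has minimal polynomial:
x^2 + 6*x + 2861
Discriminant = (6)^2 - 4*(2861)
= 36 - 11444
= -11408

-11408


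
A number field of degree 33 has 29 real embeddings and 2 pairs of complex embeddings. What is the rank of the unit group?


By Dirichlet's unit theorem:
rank = r1 + r2 - 1
= 29 + 2 - 1
= 30

30


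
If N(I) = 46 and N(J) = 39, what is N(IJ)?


N(IJ) = N(I) * N(J)
= 46 * 39
= 1794

1794


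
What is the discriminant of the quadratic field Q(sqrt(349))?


For K = Q(sqrt(d)) with d squarefree: disc(K) = d if d = 1 mod 4, and disc(K) = 4d if d = 2 or 3 mod 4.
Here d = 349, and d mod 4 = 1.
d = 1 mod 4 (O_K = Z[(1+sqrt(d))/2]), so disc(K) = d = 349

349


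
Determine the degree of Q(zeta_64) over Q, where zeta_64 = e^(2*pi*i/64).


The degree equals Euler's totient phi(64).
64 = 2^6
phi(64) = 32

32


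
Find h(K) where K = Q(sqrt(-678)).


K = Q(sqrt(-678)). d mod 4 = 2, so D = disc(K) = 4d = -2712
h(K) equals the number of primitive reduced positive-definite forms (a, b, c) = a*x^2 + b*x*y + c*y^2 with b^2 - 4ac = D,
where reduced means |b| <= a <= c, with b >= 0 whenever |b| = a or a = c, and primitive means gcd(a, b, c) = 1.
Reduced forces 3a^2 <= |D| = 2712, so 1 <= a <= 30; b must have the parity of D, and c = (b^2 - D)/(4a) must be an integer >= a.
Enumerate a = 1..30, b in [-a, a]:
  a=1: (1, 0, 678)  [1]
  a=2: (2, 0, 339)  [1]
  a=3: (3, 0, 226)  [1]
  a=4..5: none
  a=6: (6, 0, 113)  [1]
  a=7: (7, -2, 97), (7, 2, 97)  [2]
  a=8..10: none
  a=11: (11, -4, 62), (11, 4, 62)  [2]
  a=12..13: none
  a=14: (14, -12, 51), (14, 12, 51)  [2]
  a=15..16: none
  a=17: (17, -12, 42), (17, 12, 42)  [2]
  a=18: none
  a=19: (19, -10, 37), (19, 10, 37)  [2]
  a=20: none
  a=21: (21, -12, 34), (21, 12, 34)  [2]
  a=22: (22, -4, 31), (22, 4, 31)  [2]
  a=23: (23, -18, 33), (23, 18, 33)  [2]
  a=24..30: none
Total reduced forms: 1 + 1 + 1 + 1 + 2 + 2 + 2 + 2 + 2 + 2 + 2 + 2 = 20
h = 20

20


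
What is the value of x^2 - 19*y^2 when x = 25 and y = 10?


x^2 - d*y^2
= 25^2 - 19*10^2
= 625 - 1900
= -1275

-1275


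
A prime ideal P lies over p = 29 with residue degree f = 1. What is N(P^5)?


N(P^a) = p^(a*f)
= 29^(5*1)
= 29^5
= 20511149

20511149


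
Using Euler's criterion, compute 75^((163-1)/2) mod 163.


p = 163 is prime and the exponent is (p-1)/2 = 81, so by Euler's criterion 75^81 = (75/163) = +1 or -1 mod 163.
Compute by square-and-multiply:
  81 = 64 + 16 + 1 (binary 1010001)
  Repeated squaring mod 163: 75^1 = 75, 75^2 = 83, 75^4 = 43, 75^8 = 56, 75^16 = 39, 75^32 = 54, 75^64 = 145
  75^81 = 75^64 * 75^16 * 75^1 = 145 * 39 * 75 mod 163
    145 * 39 = 5655 = 113 mod 163
    113 * 75 = 8475 = 162 mod 163
  75^81 = 162 mod 163
Result 162 = p - 1 = -1 mod 163: 75 is a quadratic non-residue mod 163. As a residue in [0, p-1] the value is 162.
75^81 mod 163 = 162

162


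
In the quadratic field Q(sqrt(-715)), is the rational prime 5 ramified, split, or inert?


K = Q(sqrt(-715)). Since d mod 4 = 1, disc(K) = -715.
Check p | disc: -715 mod 5 = 0.
p divides disc, so p ramifies: (p) = P^2 with e=2, f=1, g=1.
Therefore p is ramified.

ramified


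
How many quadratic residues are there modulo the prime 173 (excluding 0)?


For prime p, the number of non-zero quadratic residues is (p-1)/2.
= (173-1)/2
= 86

86


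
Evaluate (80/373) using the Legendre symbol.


p = 373 is prime, so compute (80/373) with the reciprocity algorithm (Jacobi-symbol steps: pull out 2s via (2/n), flip via reciprocity, reduce):
  pull out 2: (2/373) = -1  (since 373 mod 8 = 5)
  pull out 2: (2/373) = -1  (since 373 mod 8 = 5)
  pull out 2: (2/373) = -1  (since 373 mod 8 = 5)
  pull out 2: (2/373) = -1  (since 373 mod 8 = 5)
  reciprocity: (5/373) -> +(373/5)
  reduce: (3/5)
  reciprocity: (3/5) -> +(5/3)
  reduce: (2/3)
  pull out 2: (2/3) = -1  (since 3 mod 8 = 3)
  (1/3) = 1
Product of signs = -1
(80/373) = -1

-1


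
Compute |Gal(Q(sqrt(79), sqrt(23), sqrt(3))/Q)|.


The 3 square roots of distinct primes are multiplicatively independent over Q,
so [K:Q] = 2^3 and Gal(K/Q) is isomorphic to (Z/2Z)^3.
|Gal| = 2^3 = 8

8


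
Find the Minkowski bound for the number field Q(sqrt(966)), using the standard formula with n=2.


d = 966, d mod 4 = 2, so disc(K) = 4d = 3864; |disc(K)| = 3864
Real quadratic field, so n = 2, s = r2 = 0, r1 = 2
M = (n!/n^n) * (4/pi)^s * sqrt(|disc(K)|) = (2!/2^2) * (4/pi)^0 * sqrt(3864)
= 0.5 * 1.000000 * 62.161081
= 31.0805

31.0805


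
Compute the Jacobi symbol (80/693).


Compute (80/693) via quadratic reciprocity:
  pull out 2: (2/693) = -1  (since 693 mod 8 = 5)
  pull out 2: (2/693) = -1  (since 693 mod 8 = 5)
  pull out 2: (2/693) = -1  (since 693 mod 8 = 5)
  pull out 2: (2/693) = -1  (since 693 mod 8 = 5)
  reciprocity: (5/693) -> +(693/5)
  reduce: (3/5)
  reciprocity: (3/5) -> +(5/3)
  reduce: (2/3)
  pull out 2: (2/3) = -1  (since 3 mod 8 = 3)
  (1/3) = 1
Product of signs = -1

-1


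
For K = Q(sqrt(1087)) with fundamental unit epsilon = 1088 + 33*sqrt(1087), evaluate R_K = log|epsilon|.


epsilon = 1088 + 33*sqrt(1087)
= 2175.9995
R = ln(2175.9995)
= 7.6852

7.6852


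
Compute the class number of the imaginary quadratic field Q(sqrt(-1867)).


K = Q(sqrt(-1867)). d mod 4 = 1, so D = disc(K) = d = -1867
h(K) equals the number of primitive reduced positive-definite forms (a, b, c) = a*x^2 + b*x*y + c*y^2 with b^2 - 4ac = D,
where reduced means |b| <= a <= c, with b >= 0 whenever |b| = a or a = c, and primitive means gcd(a, b, c) = 1.
Reduced forces 3a^2 <= |D| = 1867, so 1 <= a <= 24; b must have the parity of D, and c = (b^2 - D)/(4a) must be an integer >= a.
Enumerate a = 1..24, b in [-a, a]:
  a=1: (1, 1, 467)  [1]
  a=2..6: none
  a=7: (7, -3, 67), (7, 3, 67)  [2]
  a=8..10: none
  a=11: (11, -5, 43), (11, 5, 43)  [2]
  a=12..24: none
Total reduced forms: 1 + 2 + 2 = 5
h = 5

5


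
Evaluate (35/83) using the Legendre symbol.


p = 83 is prime, so compute (35/83) with the reciprocity algorithm (Jacobi-symbol steps: pull out 2s via (2/n), flip via reciprocity, reduce):
  reciprocity: (35/83) -> -(83/35)
  reduce: (13/35)
  reciprocity: (13/35) -> +(35/13)
  reduce: (9/13)
  reciprocity: (9/13) -> +(13/9)
  reduce: (4/9)
  pull out 2: (2/9) = +1  (since 9 mod 8 = 1)
  pull out 2: (2/9) = +1  (since 9 mod 8 = 1)
  (1/9) = 1
Product of signs = -1
(35/83) = -1

-1


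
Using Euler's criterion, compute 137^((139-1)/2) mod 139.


p = 139 is prime and the exponent is (p-1)/2 = 69, so by Euler's criterion 137^69 = (137/139) = +1 or -1 mod 139.
Compute by square-and-multiply:
  69 = 64 + 4 + 1 (binary 1000101)
  Repeated squaring mod 139: 137^1 = 137, 137^2 = 4, 137^4 = 16, 137^8 = 117, 137^16 = 67, 137^32 = 41, 137^64 = 13
  137^69 = 137^64 * 137^4 * 137^1 = 13 * 16 * 137 mod 139
    13 * 16 = 208 = 69 mod 139
    69 * 137 = 9453 = 1 mod 139
  137^69 = 1 mod 139
Result 1: 137 is a quadratic residue mod 139.
137^69 mod 139 = 1

1


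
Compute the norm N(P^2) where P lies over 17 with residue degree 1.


N(P^a) = p^(a*f)
= 17^(2*1)
= 17^2
= 289

289


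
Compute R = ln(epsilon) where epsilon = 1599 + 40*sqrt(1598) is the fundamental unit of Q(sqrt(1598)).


epsilon = 1599 + 40*sqrt(1598)
= 3197.9997
R = ln(3197.9997)
= 8.0703

8.0703


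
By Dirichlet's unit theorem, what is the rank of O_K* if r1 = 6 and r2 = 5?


By Dirichlet's unit theorem:
rank = r1 + r2 - 1
= 6 + 5 - 1
= 10

10


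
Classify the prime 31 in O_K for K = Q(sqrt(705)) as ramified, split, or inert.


K = Q(sqrt(705)). Since d mod 4 = 1, disc(K) = 705.
Check p | disc: 705 mod 31 = 23.
p does not divide disc. Compute Legendre symbol (d/p):
23^((31-1)/2) mod 31 = -1
(d/p) = -1, so p is inert: (p) stays prime with e=1, f=2, g=1.
Therefore p is inert.

inert


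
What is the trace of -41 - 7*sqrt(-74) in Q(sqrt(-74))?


Tr(a + b*sqrt(d)) = (a + b*sqrt(d)) + (a - b*sqrt(d)) = 2a
= 2 * (-41)
= -82

-82


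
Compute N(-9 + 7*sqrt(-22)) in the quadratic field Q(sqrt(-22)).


N(a + b*sqrt(d)) = a^2 - d*b^2
= (-9)^2 - (-22)*(7)^2
= 81 + 1078
= 1159

1159


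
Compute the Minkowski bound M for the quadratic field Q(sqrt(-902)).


d = -902, d mod 4 = 2, so disc(K) = 4d = -3608; |disc(K)| = 3608
Imaginary quadratic field, so n = 2, s = r2 = 1, r1 = 0
M = (n!/n^n) * (4/pi)^s * sqrt(|disc(K)|) = (2!/2^2) * (4/pi)^1 * sqrt(3608)
= 0.5 * 1.273240 * 60.066630
= 38.2396

38.2396


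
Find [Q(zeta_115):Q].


The degree equals Euler's totient phi(115).
115 = 5 * 23
phi(115) = 88

88


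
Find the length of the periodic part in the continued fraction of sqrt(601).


Run the CF algorithm for sqrt(601).
a_0 = floor(sqrt(601)) = 24; set m_0=0, q_0=1.
Recurrence: m' = q*a - m,  q' = (d - m'^2)/q,  a' = floor((a_0 + m')/q').
  step 1: m=24, q=25, a=1
  step 2: m=1, q=24, a=1
  step 3: m=23, q=3, a=15
  step 4: m=22, q=39, a=1
  step 5: m=17, q=8, a=5
  step 6: m=23, q=9, a=5
  step 7: m=22, q=13, a=3
  step 8: m=17, q=24, a=1
  step 9: m=7, q=23, a=1
  step 10: m=16, q=15, a=2
  step 11: m=14, q=27, a=1
  step 12: m=13, q=16, a=2
  step 13: m=19, q=15, a=2
  step 14: m=11, q=32, a=1
  step 15: m=21, q=5, a=9
  step 16: m=24, q=5, a=9
  step 17: m=21, q=32, a=1
  step 18: m=11, q=15, a=2
  step 19: m=19, q=16, a=2
  step 20: m=13, q=27, a=1
  step 21: m=14, q=15, a=2
  step 22: m=16, q=23, a=1
  step 23: m=7, q=24, a=1
  step 24: m=17, q=13, a=3
  step 25: m=22, q=9, a=5
  step 26: m=23, q=8, a=5
  step 27: m=17, q=39, a=1
  step 28: m=22, q=3, a=15
  step 29: m=23, q=24, a=1
  step 30: m=1, q=25, a=1
  step 31: m=24, q=1, a=48
a_31 = 2*a_0 = 48, so the period closes here.
sqrt(601) = [24; 1, 1, 15, 1, 5, 5, 3, 1, 1, 2, 1, 2, 2, 1, 9, 9, 1, 2, 2, 1, 2, 1, 1, 3, 5, 5, 1, 15, 1, 1, 48]
Period length = 31

31


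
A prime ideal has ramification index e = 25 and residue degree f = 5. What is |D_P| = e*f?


|D_P| = e * f
= 25 * 5
= 125

125


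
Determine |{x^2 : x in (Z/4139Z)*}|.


For prime p, the number of non-zero quadratic residues is (p-1)/2.
= (4139-1)/2
= 2069

2069


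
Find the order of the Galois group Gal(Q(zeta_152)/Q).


|Gal(Q(zeta_152)/Q)| = phi(152)
= 72

72


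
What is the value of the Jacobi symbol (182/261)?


Compute (182/261) via quadratic reciprocity:
  pull out 2: (2/261) = -1  (since 261 mod 8 = 5)
  reciprocity: (91/261) -> +(261/91)
  reduce: (79/91)
  reciprocity: (79/91) -> -(91/79)
  reduce: (12/79)
  pull out 2: (2/79) = +1  (since 79 mod 8 = 7)
  pull out 2: (2/79) = +1  (since 79 mod 8 = 7)
  reciprocity: (3/79) -> -(79/3)
  reduce: (1/3)
  (1/3) = 1
Product of signs = -1

-1


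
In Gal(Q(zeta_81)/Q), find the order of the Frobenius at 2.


The Frobenius at p in Gal(Q(zeta_n)/Q) = (Z/nZ)* is the class of p, so its order is ord_81(2), the smallest k >= 1 with 2^k = 1 mod 81.
n = 81 = 3^4, phi(81) = 54; the order divides phi(n).
Divisors of 54: 1, 2, 3, 6, 9, 18, 27, 54
Repeated squaring mod 81: 2^1 = 2, 2^2 = 4, 2^4 = 16, 2^8 = 13, 2^16 = 7, 2^32 = 49
Test divisors in increasing order:
  k=1: 2^1 = 2 mod 81
  k=2: 2^2 = 4 mod 81
  k=3: 2^3 = 4 * 2 = 8 mod 81
  k=6: 2^6 = 16 * 4 = 64 mod 81
  k=9: 2^9 = 13 * 2 = 26 mod 81
  k=18: 2^18 = 7 * 4 = 28 mod 81
  k=27: 2^27 = 7 * 13 * 4 * 2 = 80 mod 81
  k=54: 2^54 = 49 * 7 * 16 * 4 = 1 mod 81  <- first divisor giving 1
Order = 54

54


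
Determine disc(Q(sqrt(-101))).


For K = Q(sqrt(d)) with d squarefree: disc(K) = d if d = 1 mod 4, and disc(K) = 4d if d = 2 or 3 mod 4.
Here d = -101, and d mod 4 = 3.
d = 3 mod 4, not 1 (O_K = Z[sqrt(d)]), so disc(K) = 4d = 4 * (-101) = -404

-404


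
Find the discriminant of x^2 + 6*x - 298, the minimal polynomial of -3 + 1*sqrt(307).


The element -3 + 1*sqrt(307) has minimal polynomial:
x^2 + 6*x - 298
Discriminant = (6)^2 - 4*(-298)
= 36 + 1192
= 1228

1228


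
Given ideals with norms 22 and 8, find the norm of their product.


N(IJ) = N(I) * N(J)
= 22 * 8
= 176

176


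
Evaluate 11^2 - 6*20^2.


x^2 - d*y^2
= 11^2 - 6*20^2
= 121 - 2400
= -2279

-2279


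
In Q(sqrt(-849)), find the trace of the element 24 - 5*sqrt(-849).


Tr(a + b*sqrt(d)) = (a + b*sqrt(d)) + (a - b*sqrt(d)) = 2a
= 2 * (24)
= 48

48


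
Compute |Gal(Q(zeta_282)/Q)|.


|Gal(Q(zeta_282)/Q)| = phi(282)
= 92

92


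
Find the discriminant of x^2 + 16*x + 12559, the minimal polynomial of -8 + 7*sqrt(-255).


The element -8 + 7*sqrt(-255) has minimal polynomial:
x^2 + 16*x + 12559
Discriminant = (16)^2 - 4*(12559)
= 256 - 50236
= -49980

-49980
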